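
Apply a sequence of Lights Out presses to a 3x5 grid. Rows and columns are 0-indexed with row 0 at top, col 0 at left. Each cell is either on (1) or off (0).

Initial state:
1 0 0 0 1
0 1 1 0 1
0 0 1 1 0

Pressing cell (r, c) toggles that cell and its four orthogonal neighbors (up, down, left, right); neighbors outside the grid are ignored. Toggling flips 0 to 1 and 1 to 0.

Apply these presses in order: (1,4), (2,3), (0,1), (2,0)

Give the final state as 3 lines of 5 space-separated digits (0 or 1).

After press 1 at (1,4):
1 0 0 0 0
0 1 1 1 0
0 0 1 1 1

After press 2 at (2,3):
1 0 0 0 0
0 1 1 0 0
0 0 0 0 0

After press 3 at (0,1):
0 1 1 0 0
0 0 1 0 0
0 0 0 0 0

After press 4 at (2,0):
0 1 1 0 0
1 0 1 0 0
1 1 0 0 0

Answer: 0 1 1 0 0
1 0 1 0 0
1 1 0 0 0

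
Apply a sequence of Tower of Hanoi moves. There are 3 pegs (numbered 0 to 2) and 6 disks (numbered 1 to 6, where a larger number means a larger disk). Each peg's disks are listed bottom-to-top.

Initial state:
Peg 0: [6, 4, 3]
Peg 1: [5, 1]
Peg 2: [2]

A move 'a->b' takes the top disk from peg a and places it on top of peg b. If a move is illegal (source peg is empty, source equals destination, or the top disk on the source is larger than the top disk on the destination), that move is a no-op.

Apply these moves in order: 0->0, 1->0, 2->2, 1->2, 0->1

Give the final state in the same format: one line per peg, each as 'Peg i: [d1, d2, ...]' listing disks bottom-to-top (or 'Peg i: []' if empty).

After move 1 (0->0):
Peg 0: [6, 4, 3]
Peg 1: [5, 1]
Peg 2: [2]

After move 2 (1->0):
Peg 0: [6, 4, 3, 1]
Peg 1: [5]
Peg 2: [2]

After move 3 (2->2):
Peg 0: [6, 4, 3, 1]
Peg 1: [5]
Peg 2: [2]

After move 4 (1->2):
Peg 0: [6, 4, 3, 1]
Peg 1: [5]
Peg 2: [2]

After move 5 (0->1):
Peg 0: [6, 4, 3]
Peg 1: [5, 1]
Peg 2: [2]

Answer: Peg 0: [6, 4, 3]
Peg 1: [5, 1]
Peg 2: [2]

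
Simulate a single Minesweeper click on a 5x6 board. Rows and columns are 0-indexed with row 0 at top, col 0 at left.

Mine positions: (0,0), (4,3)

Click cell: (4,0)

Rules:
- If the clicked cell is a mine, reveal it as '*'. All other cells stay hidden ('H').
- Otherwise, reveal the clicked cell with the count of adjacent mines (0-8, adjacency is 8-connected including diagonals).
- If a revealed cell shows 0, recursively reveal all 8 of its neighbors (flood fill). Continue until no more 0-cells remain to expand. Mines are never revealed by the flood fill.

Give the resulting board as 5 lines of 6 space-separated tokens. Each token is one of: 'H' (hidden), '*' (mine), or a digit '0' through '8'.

H 1 0 0 0 0
1 1 0 0 0 0
0 0 0 0 0 0
0 0 1 1 1 0
0 0 1 H 1 0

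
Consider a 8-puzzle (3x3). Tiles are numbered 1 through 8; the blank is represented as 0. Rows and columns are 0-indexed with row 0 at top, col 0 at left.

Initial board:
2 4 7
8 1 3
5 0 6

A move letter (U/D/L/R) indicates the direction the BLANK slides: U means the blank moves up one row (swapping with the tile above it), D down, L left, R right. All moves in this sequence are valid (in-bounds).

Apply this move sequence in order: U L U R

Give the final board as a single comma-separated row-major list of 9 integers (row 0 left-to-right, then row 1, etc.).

Answer: 4, 0, 7, 2, 8, 3, 5, 1, 6

Derivation:
After move 1 (U):
2 4 7
8 0 3
5 1 6

After move 2 (L):
2 4 7
0 8 3
5 1 6

After move 3 (U):
0 4 7
2 8 3
5 1 6

After move 4 (R):
4 0 7
2 8 3
5 1 6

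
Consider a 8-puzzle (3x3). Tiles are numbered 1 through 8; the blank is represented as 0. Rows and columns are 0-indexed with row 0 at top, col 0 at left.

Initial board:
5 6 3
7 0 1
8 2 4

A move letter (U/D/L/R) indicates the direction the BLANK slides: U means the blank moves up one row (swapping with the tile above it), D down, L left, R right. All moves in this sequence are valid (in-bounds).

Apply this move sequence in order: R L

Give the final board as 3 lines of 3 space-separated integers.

Answer: 5 6 3
7 0 1
8 2 4

Derivation:
After move 1 (R):
5 6 3
7 1 0
8 2 4

After move 2 (L):
5 6 3
7 0 1
8 2 4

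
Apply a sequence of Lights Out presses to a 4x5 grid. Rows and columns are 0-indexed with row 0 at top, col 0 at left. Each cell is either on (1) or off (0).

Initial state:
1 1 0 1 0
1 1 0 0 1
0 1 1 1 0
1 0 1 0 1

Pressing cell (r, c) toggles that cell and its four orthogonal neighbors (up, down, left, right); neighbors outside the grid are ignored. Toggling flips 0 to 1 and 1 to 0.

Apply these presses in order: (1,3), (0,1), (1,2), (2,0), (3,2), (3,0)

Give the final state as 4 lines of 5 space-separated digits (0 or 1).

Answer: 0 0 0 0 0
0 1 0 0 0
0 0 1 0 0
1 0 0 1 1

Derivation:
After press 1 at (1,3):
1 1 0 0 0
1 1 1 1 0
0 1 1 0 0
1 0 1 0 1

After press 2 at (0,1):
0 0 1 0 0
1 0 1 1 0
0 1 1 0 0
1 0 1 0 1

After press 3 at (1,2):
0 0 0 0 0
1 1 0 0 0
0 1 0 0 0
1 0 1 0 1

After press 4 at (2,0):
0 0 0 0 0
0 1 0 0 0
1 0 0 0 0
0 0 1 0 1

After press 5 at (3,2):
0 0 0 0 0
0 1 0 0 0
1 0 1 0 0
0 1 0 1 1

After press 6 at (3,0):
0 0 0 0 0
0 1 0 0 0
0 0 1 0 0
1 0 0 1 1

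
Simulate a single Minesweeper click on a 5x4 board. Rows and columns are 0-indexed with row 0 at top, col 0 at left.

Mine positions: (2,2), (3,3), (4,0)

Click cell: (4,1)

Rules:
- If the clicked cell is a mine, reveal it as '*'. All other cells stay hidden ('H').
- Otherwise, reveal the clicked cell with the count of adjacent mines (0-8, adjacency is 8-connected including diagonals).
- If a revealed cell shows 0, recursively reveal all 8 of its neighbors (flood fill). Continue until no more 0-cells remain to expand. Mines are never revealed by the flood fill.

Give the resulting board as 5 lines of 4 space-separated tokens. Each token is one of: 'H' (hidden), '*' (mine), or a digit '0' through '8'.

H H H H
H H H H
H H H H
H H H H
H 1 H H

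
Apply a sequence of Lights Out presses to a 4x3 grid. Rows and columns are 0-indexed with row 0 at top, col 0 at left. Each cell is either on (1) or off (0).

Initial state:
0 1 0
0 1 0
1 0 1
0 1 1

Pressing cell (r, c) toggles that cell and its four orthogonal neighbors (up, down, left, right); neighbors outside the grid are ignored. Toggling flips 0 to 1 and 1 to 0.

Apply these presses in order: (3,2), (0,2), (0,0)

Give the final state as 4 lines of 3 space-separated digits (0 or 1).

After press 1 at (3,2):
0 1 0
0 1 0
1 0 0
0 0 0

After press 2 at (0,2):
0 0 1
0 1 1
1 0 0
0 0 0

After press 3 at (0,0):
1 1 1
1 1 1
1 0 0
0 0 0

Answer: 1 1 1
1 1 1
1 0 0
0 0 0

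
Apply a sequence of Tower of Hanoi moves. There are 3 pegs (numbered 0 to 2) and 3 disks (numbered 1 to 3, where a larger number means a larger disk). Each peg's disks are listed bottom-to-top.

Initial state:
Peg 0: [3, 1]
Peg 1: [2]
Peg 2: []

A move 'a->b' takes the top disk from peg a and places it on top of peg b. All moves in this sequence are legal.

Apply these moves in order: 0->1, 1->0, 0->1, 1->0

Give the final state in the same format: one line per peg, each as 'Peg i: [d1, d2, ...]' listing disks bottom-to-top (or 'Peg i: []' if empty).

Answer: Peg 0: [3, 1]
Peg 1: [2]
Peg 2: []

Derivation:
After move 1 (0->1):
Peg 0: [3]
Peg 1: [2, 1]
Peg 2: []

After move 2 (1->0):
Peg 0: [3, 1]
Peg 1: [2]
Peg 2: []

After move 3 (0->1):
Peg 0: [3]
Peg 1: [2, 1]
Peg 2: []

After move 4 (1->0):
Peg 0: [3, 1]
Peg 1: [2]
Peg 2: []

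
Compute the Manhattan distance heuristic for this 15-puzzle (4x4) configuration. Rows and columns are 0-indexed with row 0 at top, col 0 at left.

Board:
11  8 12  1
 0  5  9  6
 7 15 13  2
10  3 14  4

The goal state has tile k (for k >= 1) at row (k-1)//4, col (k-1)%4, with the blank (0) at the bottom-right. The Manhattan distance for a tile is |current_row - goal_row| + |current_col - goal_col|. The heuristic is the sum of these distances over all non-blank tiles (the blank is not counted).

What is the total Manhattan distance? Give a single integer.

Tile 11: at (0,0), goal (2,2), distance |0-2|+|0-2| = 4
Tile 8: at (0,1), goal (1,3), distance |0-1|+|1-3| = 3
Tile 12: at (0,2), goal (2,3), distance |0-2|+|2-3| = 3
Tile 1: at (0,3), goal (0,0), distance |0-0|+|3-0| = 3
Tile 5: at (1,1), goal (1,0), distance |1-1|+|1-0| = 1
Tile 9: at (1,2), goal (2,0), distance |1-2|+|2-0| = 3
Tile 6: at (1,3), goal (1,1), distance |1-1|+|3-1| = 2
Tile 7: at (2,0), goal (1,2), distance |2-1|+|0-2| = 3
Tile 15: at (2,1), goal (3,2), distance |2-3|+|1-2| = 2
Tile 13: at (2,2), goal (3,0), distance |2-3|+|2-0| = 3
Tile 2: at (2,3), goal (0,1), distance |2-0|+|3-1| = 4
Tile 10: at (3,0), goal (2,1), distance |3-2|+|0-1| = 2
Tile 3: at (3,1), goal (0,2), distance |3-0|+|1-2| = 4
Tile 14: at (3,2), goal (3,1), distance |3-3|+|2-1| = 1
Tile 4: at (3,3), goal (0,3), distance |3-0|+|3-3| = 3
Sum: 4 + 3 + 3 + 3 + 1 + 3 + 2 + 3 + 2 + 3 + 4 + 2 + 4 + 1 + 3 = 41

Answer: 41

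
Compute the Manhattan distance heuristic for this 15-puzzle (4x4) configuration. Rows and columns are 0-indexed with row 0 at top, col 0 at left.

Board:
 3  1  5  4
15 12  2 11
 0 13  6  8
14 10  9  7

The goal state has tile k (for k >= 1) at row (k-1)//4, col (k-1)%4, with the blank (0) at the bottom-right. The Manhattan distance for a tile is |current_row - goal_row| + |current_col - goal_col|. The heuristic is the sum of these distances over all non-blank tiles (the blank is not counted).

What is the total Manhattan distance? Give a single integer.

Tile 3: at (0,0), goal (0,2), distance |0-0|+|0-2| = 2
Tile 1: at (0,1), goal (0,0), distance |0-0|+|1-0| = 1
Tile 5: at (0,2), goal (1,0), distance |0-1|+|2-0| = 3
Tile 4: at (0,3), goal (0,3), distance |0-0|+|3-3| = 0
Tile 15: at (1,0), goal (3,2), distance |1-3|+|0-2| = 4
Tile 12: at (1,1), goal (2,3), distance |1-2|+|1-3| = 3
Tile 2: at (1,2), goal (0,1), distance |1-0|+|2-1| = 2
Tile 11: at (1,3), goal (2,2), distance |1-2|+|3-2| = 2
Tile 13: at (2,1), goal (3,0), distance |2-3|+|1-0| = 2
Tile 6: at (2,2), goal (1,1), distance |2-1|+|2-1| = 2
Tile 8: at (2,3), goal (1,3), distance |2-1|+|3-3| = 1
Tile 14: at (3,0), goal (3,1), distance |3-3|+|0-1| = 1
Tile 10: at (3,1), goal (2,1), distance |3-2|+|1-1| = 1
Tile 9: at (3,2), goal (2,0), distance |3-2|+|2-0| = 3
Tile 7: at (3,3), goal (1,2), distance |3-1|+|3-2| = 3
Sum: 2 + 1 + 3 + 0 + 4 + 3 + 2 + 2 + 2 + 2 + 1 + 1 + 1 + 3 + 3 = 30

Answer: 30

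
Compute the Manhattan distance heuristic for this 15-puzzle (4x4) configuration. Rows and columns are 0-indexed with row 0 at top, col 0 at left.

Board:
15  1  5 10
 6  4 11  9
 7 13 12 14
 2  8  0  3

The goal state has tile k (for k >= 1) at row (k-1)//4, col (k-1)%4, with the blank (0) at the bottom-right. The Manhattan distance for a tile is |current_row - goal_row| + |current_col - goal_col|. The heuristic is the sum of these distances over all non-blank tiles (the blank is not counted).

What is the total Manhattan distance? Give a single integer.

Tile 15: at (0,0), goal (3,2), distance |0-3|+|0-2| = 5
Tile 1: at (0,1), goal (0,0), distance |0-0|+|1-0| = 1
Tile 5: at (0,2), goal (1,0), distance |0-1|+|2-0| = 3
Tile 10: at (0,3), goal (2,1), distance |0-2|+|3-1| = 4
Tile 6: at (1,0), goal (1,1), distance |1-1|+|0-1| = 1
Tile 4: at (1,1), goal (0,3), distance |1-0|+|1-3| = 3
Tile 11: at (1,2), goal (2,2), distance |1-2|+|2-2| = 1
Tile 9: at (1,3), goal (2,0), distance |1-2|+|3-0| = 4
Tile 7: at (2,0), goal (1,2), distance |2-1|+|0-2| = 3
Tile 13: at (2,1), goal (3,0), distance |2-3|+|1-0| = 2
Tile 12: at (2,2), goal (2,3), distance |2-2|+|2-3| = 1
Tile 14: at (2,3), goal (3,1), distance |2-3|+|3-1| = 3
Tile 2: at (3,0), goal (0,1), distance |3-0|+|0-1| = 4
Tile 8: at (3,1), goal (1,3), distance |3-1|+|1-3| = 4
Tile 3: at (3,3), goal (0,2), distance |3-0|+|3-2| = 4
Sum: 5 + 1 + 3 + 4 + 1 + 3 + 1 + 4 + 3 + 2 + 1 + 3 + 4 + 4 + 4 = 43

Answer: 43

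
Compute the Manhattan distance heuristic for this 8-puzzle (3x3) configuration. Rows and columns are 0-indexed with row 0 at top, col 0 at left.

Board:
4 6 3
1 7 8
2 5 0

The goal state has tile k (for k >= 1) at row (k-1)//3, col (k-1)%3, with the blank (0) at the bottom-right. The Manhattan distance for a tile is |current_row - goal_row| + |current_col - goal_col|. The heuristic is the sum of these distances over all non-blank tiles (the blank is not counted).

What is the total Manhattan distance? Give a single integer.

Answer: 12

Derivation:
Tile 4: at (0,0), goal (1,0), distance |0-1|+|0-0| = 1
Tile 6: at (0,1), goal (1,2), distance |0-1|+|1-2| = 2
Tile 3: at (0,2), goal (0,2), distance |0-0|+|2-2| = 0
Tile 1: at (1,0), goal (0,0), distance |1-0|+|0-0| = 1
Tile 7: at (1,1), goal (2,0), distance |1-2|+|1-0| = 2
Tile 8: at (1,2), goal (2,1), distance |1-2|+|2-1| = 2
Tile 2: at (2,0), goal (0,1), distance |2-0|+|0-1| = 3
Tile 5: at (2,1), goal (1,1), distance |2-1|+|1-1| = 1
Sum: 1 + 2 + 0 + 1 + 2 + 2 + 3 + 1 = 12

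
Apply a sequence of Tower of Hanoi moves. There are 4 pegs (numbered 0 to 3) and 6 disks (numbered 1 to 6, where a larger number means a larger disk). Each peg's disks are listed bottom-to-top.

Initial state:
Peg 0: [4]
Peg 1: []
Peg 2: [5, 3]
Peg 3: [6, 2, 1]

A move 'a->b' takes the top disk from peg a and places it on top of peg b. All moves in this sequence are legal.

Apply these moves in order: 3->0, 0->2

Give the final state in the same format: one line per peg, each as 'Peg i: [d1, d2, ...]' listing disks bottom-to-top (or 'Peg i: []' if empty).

After move 1 (3->0):
Peg 0: [4, 1]
Peg 1: []
Peg 2: [5, 3]
Peg 3: [6, 2]

After move 2 (0->2):
Peg 0: [4]
Peg 1: []
Peg 2: [5, 3, 1]
Peg 3: [6, 2]

Answer: Peg 0: [4]
Peg 1: []
Peg 2: [5, 3, 1]
Peg 3: [6, 2]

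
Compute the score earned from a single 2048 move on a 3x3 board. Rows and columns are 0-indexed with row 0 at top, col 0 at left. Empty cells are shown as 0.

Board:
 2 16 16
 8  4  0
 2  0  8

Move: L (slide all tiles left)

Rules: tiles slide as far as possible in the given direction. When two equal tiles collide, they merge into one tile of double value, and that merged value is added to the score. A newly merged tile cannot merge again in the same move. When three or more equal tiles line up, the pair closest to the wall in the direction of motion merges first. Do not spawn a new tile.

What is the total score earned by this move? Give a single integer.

Answer: 32

Derivation:
Slide left:
row 0: [2, 16, 16] -> [2, 32, 0]  score +32 (running 32)
row 1: [8, 4, 0] -> [8, 4, 0]  score +0 (running 32)
row 2: [2, 0, 8] -> [2, 8, 0]  score +0 (running 32)
Board after move:
 2 32  0
 8  4  0
 2  8  0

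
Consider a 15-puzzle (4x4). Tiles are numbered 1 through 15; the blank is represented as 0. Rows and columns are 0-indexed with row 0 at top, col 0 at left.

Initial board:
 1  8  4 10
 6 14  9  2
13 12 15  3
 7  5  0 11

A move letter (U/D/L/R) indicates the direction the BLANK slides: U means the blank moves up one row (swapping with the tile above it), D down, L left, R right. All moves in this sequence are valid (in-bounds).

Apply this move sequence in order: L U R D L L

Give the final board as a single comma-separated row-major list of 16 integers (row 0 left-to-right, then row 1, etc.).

Answer: 1, 8, 4, 10, 6, 14, 9, 2, 13, 15, 5, 3, 0, 7, 12, 11

Derivation:
After move 1 (L):
 1  8  4 10
 6 14  9  2
13 12 15  3
 7  0  5 11

After move 2 (U):
 1  8  4 10
 6 14  9  2
13  0 15  3
 7 12  5 11

After move 3 (R):
 1  8  4 10
 6 14  9  2
13 15  0  3
 7 12  5 11

After move 4 (D):
 1  8  4 10
 6 14  9  2
13 15  5  3
 7 12  0 11

After move 5 (L):
 1  8  4 10
 6 14  9  2
13 15  5  3
 7  0 12 11

After move 6 (L):
 1  8  4 10
 6 14  9  2
13 15  5  3
 0  7 12 11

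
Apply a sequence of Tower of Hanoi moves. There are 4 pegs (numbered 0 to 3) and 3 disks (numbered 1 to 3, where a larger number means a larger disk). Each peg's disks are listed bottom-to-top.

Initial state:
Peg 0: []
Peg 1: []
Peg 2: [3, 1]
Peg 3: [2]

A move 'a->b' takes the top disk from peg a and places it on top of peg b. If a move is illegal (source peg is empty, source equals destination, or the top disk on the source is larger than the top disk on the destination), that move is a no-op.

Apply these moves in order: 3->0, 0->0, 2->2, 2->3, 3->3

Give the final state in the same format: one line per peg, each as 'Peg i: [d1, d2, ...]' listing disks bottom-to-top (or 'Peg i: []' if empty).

After move 1 (3->0):
Peg 0: [2]
Peg 1: []
Peg 2: [3, 1]
Peg 3: []

After move 2 (0->0):
Peg 0: [2]
Peg 1: []
Peg 2: [3, 1]
Peg 3: []

After move 3 (2->2):
Peg 0: [2]
Peg 1: []
Peg 2: [3, 1]
Peg 3: []

After move 4 (2->3):
Peg 0: [2]
Peg 1: []
Peg 2: [3]
Peg 3: [1]

After move 5 (3->3):
Peg 0: [2]
Peg 1: []
Peg 2: [3]
Peg 3: [1]

Answer: Peg 0: [2]
Peg 1: []
Peg 2: [3]
Peg 3: [1]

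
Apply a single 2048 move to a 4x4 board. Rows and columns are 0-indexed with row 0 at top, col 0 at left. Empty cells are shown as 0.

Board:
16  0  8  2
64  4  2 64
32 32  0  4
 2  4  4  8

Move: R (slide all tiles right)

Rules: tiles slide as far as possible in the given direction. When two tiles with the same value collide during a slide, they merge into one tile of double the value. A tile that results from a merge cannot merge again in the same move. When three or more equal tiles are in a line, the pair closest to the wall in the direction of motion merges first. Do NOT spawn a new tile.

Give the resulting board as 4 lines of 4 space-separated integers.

Slide right:
row 0: [16, 0, 8, 2] -> [0, 16, 8, 2]
row 1: [64, 4, 2, 64] -> [64, 4, 2, 64]
row 2: [32, 32, 0, 4] -> [0, 0, 64, 4]
row 3: [2, 4, 4, 8] -> [0, 2, 8, 8]

Answer:  0 16  8  2
64  4  2 64
 0  0 64  4
 0  2  8  8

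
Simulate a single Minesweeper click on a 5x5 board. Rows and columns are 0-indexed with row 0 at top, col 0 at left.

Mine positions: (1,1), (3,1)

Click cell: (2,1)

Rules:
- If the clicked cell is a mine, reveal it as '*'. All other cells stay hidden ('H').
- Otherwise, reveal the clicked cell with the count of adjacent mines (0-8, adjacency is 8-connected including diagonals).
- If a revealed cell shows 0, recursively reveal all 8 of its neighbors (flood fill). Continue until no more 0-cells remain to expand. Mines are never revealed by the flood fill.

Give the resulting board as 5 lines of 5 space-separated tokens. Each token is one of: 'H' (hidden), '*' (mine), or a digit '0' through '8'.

H H H H H
H H H H H
H 2 H H H
H H H H H
H H H H H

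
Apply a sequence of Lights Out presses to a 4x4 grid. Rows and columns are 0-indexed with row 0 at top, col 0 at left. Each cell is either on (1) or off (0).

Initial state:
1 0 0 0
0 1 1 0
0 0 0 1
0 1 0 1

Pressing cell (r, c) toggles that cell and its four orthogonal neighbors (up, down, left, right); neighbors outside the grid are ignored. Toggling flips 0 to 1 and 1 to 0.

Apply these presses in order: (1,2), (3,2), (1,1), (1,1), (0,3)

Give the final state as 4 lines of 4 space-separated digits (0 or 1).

Answer: 1 0 0 1
0 0 0 0
0 0 0 1
0 0 1 0

Derivation:
After press 1 at (1,2):
1 0 1 0
0 0 0 1
0 0 1 1
0 1 0 1

After press 2 at (3,2):
1 0 1 0
0 0 0 1
0 0 0 1
0 0 1 0

After press 3 at (1,1):
1 1 1 0
1 1 1 1
0 1 0 1
0 0 1 0

After press 4 at (1,1):
1 0 1 0
0 0 0 1
0 0 0 1
0 0 1 0

After press 5 at (0,3):
1 0 0 1
0 0 0 0
0 0 0 1
0 0 1 0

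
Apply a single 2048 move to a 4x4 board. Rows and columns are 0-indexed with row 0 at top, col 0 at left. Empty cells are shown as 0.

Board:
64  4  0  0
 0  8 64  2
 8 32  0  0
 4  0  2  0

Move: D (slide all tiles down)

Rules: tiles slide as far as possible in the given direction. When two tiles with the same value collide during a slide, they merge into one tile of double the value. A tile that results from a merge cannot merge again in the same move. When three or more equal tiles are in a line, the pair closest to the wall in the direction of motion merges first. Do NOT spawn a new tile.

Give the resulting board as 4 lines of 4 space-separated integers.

Slide down:
col 0: [64, 0, 8, 4] -> [0, 64, 8, 4]
col 1: [4, 8, 32, 0] -> [0, 4, 8, 32]
col 2: [0, 64, 0, 2] -> [0, 0, 64, 2]
col 3: [0, 2, 0, 0] -> [0, 0, 0, 2]

Answer:  0  0  0  0
64  4  0  0
 8  8 64  0
 4 32  2  2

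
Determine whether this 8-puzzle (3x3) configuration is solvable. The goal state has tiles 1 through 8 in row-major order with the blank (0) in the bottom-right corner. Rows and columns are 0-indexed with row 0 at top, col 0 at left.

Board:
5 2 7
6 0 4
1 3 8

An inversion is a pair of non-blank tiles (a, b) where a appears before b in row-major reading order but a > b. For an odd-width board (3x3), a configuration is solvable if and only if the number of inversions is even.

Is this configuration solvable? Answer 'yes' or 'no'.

Inversions (pairs i<j in row-major order where tile[i] > tile[j] > 0): 14
14 is even, so the puzzle is solvable.

Answer: yes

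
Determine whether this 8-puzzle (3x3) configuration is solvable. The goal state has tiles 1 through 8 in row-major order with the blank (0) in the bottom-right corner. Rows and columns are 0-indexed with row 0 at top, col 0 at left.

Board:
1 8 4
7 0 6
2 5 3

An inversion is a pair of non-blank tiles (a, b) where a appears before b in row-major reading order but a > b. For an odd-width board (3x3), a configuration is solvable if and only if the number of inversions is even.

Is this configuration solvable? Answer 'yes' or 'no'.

Answer: yes

Derivation:
Inversions (pairs i<j in row-major order where tile[i] > tile[j] > 0): 16
16 is even, so the puzzle is solvable.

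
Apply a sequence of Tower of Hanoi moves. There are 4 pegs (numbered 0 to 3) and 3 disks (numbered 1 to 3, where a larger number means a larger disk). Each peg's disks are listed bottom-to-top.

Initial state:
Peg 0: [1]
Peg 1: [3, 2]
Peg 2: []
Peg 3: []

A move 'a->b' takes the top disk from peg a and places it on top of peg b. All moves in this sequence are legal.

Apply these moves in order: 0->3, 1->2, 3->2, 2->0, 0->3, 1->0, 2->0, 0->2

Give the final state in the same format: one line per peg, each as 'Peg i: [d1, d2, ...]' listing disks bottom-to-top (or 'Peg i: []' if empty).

Answer: Peg 0: [3]
Peg 1: []
Peg 2: [2]
Peg 3: [1]

Derivation:
After move 1 (0->3):
Peg 0: []
Peg 1: [3, 2]
Peg 2: []
Peg 3: [1]

After move 2 (1->2):
Peg 0: []
Peg 1: [3]
Peg 2: [2]
Peg 3: [1]

After move 3 (3->2):
Peg 0: []
Peg 1: [3]
Peg 2: [2, 1]
Peg 3: []

After move 4 (2->0):
Peg 0: [1]
Peg 1: [3]
Peg 2: [2]
Peg 3: []

After move 5 (0->3):
Peg 0: []
Peg 1: [3]
Peg 2: [2]
Peg 3: [1]

After move 6 (1->0):
Peg 0: [3]
Peg 1: []
Peg 2: [2]
Peg 3: [1]

After move 7 (2->0):
Peg 0: [3, 2]
Peg 1: []
Peg 2: []
Peg 3: [1]

After move 8 (0->2):
Peg 0: [3]
Peg 1: []
Peg 2: [2]
Peg 3: [1]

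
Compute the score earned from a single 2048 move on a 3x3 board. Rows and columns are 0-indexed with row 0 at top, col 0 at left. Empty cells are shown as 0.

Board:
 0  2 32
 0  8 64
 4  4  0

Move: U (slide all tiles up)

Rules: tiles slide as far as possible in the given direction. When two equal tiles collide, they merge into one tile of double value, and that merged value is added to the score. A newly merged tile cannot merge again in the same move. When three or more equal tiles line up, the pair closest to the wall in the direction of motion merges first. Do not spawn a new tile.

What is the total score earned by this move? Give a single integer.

Slide up:
col 0: [0, 0, 4] -> [4, 0, 0]  score +0 (running 0)
col 1: [2, 8, 4] -> [2, 8, 4]  score +0 (running 0)
col 2: [32, 64, 0] -> [32, 64, 0]  score +0 (running 0)
Board after move:
 4  2 32
 0  8 64
 0  4  0

Answer: 0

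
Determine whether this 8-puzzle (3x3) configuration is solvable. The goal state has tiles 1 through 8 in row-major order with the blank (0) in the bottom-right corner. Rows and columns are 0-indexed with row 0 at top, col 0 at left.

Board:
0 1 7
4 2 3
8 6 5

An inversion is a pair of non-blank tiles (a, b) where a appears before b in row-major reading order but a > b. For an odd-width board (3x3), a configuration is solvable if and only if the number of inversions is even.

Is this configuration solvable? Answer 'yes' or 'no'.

Answer: yes

Derivation:
Inversions (pairs i<j in row-major order where tile[i] > tile[j] > 0): 10
10 is even, so the puzzle is solvable.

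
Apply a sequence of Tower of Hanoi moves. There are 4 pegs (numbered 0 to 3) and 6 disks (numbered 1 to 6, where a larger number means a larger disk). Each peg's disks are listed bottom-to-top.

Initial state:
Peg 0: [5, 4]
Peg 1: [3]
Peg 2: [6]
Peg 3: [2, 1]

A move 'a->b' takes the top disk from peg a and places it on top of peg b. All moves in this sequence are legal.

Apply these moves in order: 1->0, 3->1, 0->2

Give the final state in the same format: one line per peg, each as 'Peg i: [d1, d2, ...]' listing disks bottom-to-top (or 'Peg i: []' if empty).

After move 1 (1->0):
Peg 0: [5, 4, 3]
Peg 1: []
Peg 2: [6]
Peg 3: [2, 1]

After move 2 (3->1):
Peg 0: [5, 4, 3]
Peg 1: [1]
Peg 2: [6]
Peg 3: [2]

After move 3 (0->2):
Peg 0: [5, 4]
Peg 1: [1]
Peg 2: [6, 3]
Peg 3: [2]

Answer: Peg 0: [5, 4]
Peg 1: [1]
Peg 2: [6, 3]
Peg 3: [2]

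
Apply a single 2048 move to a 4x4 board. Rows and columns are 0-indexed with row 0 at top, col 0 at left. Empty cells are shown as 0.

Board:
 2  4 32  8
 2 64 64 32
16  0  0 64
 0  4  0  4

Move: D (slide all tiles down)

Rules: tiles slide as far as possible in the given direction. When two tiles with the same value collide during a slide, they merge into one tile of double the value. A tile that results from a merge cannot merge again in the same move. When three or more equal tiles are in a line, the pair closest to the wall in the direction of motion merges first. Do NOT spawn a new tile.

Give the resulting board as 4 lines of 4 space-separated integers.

Slide down:
col 0: [2, 2, 16, 0] -> [0, 0, 4, 16]
col 1: [4, 64, 0, 4] -> [0, 4, 64, 4]
col 2: [32, 64, 0, 0] -> [0, 0, 32, 64]
col 3: [8, 32, 64, 4] -> [8, 32, 64, 4]

Answer:  0  0  0  8
 0  4  0 32
 4 64 32 64
16  4 64  4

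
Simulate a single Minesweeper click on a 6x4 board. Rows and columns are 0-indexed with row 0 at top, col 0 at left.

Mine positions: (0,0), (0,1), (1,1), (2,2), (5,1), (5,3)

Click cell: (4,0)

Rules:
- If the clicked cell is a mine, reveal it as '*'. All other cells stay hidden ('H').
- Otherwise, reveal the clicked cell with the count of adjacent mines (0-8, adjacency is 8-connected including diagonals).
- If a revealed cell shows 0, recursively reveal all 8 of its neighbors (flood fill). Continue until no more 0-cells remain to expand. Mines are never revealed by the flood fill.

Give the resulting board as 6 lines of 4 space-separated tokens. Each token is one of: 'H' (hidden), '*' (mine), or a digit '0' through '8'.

H H H H
H H H H
H H H H
H H H H
1 H H H
H H H H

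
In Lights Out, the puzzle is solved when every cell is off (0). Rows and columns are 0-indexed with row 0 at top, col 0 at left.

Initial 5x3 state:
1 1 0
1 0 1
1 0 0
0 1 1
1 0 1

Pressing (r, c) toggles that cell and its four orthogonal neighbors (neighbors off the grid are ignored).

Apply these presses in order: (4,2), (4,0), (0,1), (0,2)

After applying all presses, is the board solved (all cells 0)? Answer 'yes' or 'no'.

Answer: no

Derivation:
After press 1 at (4,2):
1 1 0
1 0 1
1 0 0
0 1 0
1 1 0

After press 2 at (4,0):
1 1 0
1 0 1
1 0 0
1 1 0
0 0 0

After press 3 at (0,1):
0 0 1
1 1 1
1 0 0
1 1 0
0 0 0

After press 4 at (0,2):
0 1 0
1 1 0
1 0 0
1 1 0
0 0 0

Lights still on: 6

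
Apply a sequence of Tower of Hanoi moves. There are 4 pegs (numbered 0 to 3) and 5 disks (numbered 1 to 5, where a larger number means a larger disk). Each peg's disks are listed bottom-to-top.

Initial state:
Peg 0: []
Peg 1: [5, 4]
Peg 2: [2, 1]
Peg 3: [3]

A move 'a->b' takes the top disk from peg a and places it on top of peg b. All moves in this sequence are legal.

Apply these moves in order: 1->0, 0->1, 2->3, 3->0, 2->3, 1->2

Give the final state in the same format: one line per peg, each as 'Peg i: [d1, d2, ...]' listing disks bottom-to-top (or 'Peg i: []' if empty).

Answer: Peg 0: [1]
Peg 1: [5]
Peg 2: [4]
Peg 3: [3, 2]

Derivation:
After move 1 (1->0):
Peg 0: [4]
Peg 1: [5]
Peg 2: [2, 1]
Peg 3: [3]

After move 2 (0->1):
Peg 0: []
Peg 1: [5, 4]
Peg 2: [2, 1]
Peg 3: [3]

After move 3 (2->3):
Peg 0: []
Peg 1: [5, 4]
Peg 2: [2]
Peg 3: [3, 1]

After move 4 (3->0):
Peg 0: [1]
Peg 1: [5, 4]
Peg 2: [2]
Peg 3: [3]

After move 5 (2->3):
Peg 0: [1]
Peg 1: [5, 4]
Peg 2: []
Peg 3: [3, 2]

After move 6 (1->2):
Peg 0: [1]
Peg 1: [5]
Peg 2: [4]
Peg 3: [3, 2]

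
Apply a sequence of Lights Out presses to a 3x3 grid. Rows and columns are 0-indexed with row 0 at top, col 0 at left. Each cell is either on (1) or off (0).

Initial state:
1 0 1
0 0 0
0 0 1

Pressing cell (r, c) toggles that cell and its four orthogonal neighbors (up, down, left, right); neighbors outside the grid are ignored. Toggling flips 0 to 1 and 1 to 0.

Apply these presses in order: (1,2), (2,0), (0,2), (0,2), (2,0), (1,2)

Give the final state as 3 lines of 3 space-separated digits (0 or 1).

Answer: 1 0 1
0 0 0
0 0 1

Derivation:
After press 1 at (1,2):
1 0 0
0 1 1
0 0 0

After press 2 at (2,0):
1 0 0
1 1 1
1 1 0

After press 3 at (0,2):
1 1 1
1 1 0
1 1 0

After press 4 at (0,2):
1 0 0
1 1 1
1 1 0

After press 5 at (2,0):
1 0 0
0 1 1
0 0 0

After press 6 at (1,2):
1 0 1
0 0 0
0 0 1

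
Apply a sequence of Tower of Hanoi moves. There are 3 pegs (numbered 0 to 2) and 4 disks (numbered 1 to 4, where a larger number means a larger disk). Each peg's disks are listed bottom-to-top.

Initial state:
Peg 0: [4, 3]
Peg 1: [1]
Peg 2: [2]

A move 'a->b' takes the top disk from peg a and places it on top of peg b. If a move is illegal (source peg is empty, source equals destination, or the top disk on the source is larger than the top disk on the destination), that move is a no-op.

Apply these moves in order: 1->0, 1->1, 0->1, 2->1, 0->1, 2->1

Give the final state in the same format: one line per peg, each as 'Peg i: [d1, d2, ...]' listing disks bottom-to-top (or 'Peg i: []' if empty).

After move 1 (1->0):
Peg 0: [4, 3, 1]
Peg 1: []
Peg 2: [2]

After move 2 (1->1):
Peg 0: [4, 3, 1]
Peg 1: []
Peg 2: [2]

After move 3 (0->1):
Peg 0: [4, 3]
Peg 1: [1]
Peg 2: [2]

After move 4 (2->1):
Peg 0: [4, 3]
Peg 1: [1]
Peg 2: [2]

After move 5 (0->1):
Peg 0: [4, 3]
Peg 1: [1]
Peg 2: [2]

After move 6 (2->1):
Peg 0: [4, 3]
Peg 1: [1]
Peg 2: [2]

Answer: Peg 0: [4, 3]
Peg 1: [1]
Peg 2: [2]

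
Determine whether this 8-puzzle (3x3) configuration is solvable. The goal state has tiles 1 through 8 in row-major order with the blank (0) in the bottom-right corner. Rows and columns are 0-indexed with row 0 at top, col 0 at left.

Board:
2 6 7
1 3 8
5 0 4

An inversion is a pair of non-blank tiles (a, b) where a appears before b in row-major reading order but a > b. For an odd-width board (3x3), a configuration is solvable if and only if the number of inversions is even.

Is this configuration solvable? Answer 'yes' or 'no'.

Inversions (pairs i<j in row-major order where tile[i] > tile[j] > 0): 12
12 is even, so the puzzle is solvable.

Answer: yes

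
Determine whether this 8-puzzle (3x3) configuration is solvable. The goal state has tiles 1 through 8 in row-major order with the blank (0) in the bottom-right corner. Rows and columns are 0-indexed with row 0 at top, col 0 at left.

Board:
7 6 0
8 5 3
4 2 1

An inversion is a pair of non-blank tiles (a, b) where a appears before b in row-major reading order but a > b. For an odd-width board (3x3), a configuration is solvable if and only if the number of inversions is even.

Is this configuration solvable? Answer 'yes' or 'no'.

Answer: no

Derivation:
Inversions (pairs i<j in row-major order where tile[i] > tile[j] > 0): 25
25 is odd, so the puzzle is not solvable.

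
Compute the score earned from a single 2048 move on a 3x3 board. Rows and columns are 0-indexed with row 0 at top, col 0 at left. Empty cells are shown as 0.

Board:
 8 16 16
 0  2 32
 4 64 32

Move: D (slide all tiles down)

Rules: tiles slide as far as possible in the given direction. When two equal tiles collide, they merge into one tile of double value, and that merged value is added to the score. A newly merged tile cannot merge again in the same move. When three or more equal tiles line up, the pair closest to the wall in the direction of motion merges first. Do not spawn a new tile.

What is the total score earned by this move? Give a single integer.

Slide down:
col 0: [8, 0, 4] -> [0, 8, 4]  score +0 (running 0)
col 1: [16, 2, 64] -> [16, 2, 64]  score +0 (running 0)
col 2: [16, 32, 32] -> [0, 16, 64]  score +64 (running 64)
Board after move:
 0 16  0
 8  2 16
 4 64 64

Answer: 64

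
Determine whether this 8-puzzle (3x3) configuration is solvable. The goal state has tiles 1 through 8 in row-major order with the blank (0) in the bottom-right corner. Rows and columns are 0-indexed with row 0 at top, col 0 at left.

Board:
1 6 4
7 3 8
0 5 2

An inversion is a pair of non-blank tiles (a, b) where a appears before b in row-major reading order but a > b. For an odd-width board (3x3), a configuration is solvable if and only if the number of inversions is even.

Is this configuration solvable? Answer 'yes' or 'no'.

Answer: no

Derivation:
Inversions (pairs i<j in row-major order where tile[i] > tile[j] > 0): 13
13 is odd, so the puzzle is not solvable.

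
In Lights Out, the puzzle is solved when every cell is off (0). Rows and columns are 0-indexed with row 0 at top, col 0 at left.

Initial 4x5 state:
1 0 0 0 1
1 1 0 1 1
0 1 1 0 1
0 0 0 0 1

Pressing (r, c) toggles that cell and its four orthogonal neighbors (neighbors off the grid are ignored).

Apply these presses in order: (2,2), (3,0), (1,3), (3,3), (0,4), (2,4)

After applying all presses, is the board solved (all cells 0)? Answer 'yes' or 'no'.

Answer: no

Derivation:
After press 1 at (2,2):
1 0 0 0 1
1 1 1 1 1
0 0 0 1 1
0 0 1 0 1

After press 2 at (3,0):
1 0 0 0 1
1 1 1 1 1
1 0 0 1 1
1 1 1 0 1

After press 3 at (1,3):
1 0 0 1 1
1 1 0 0 0
1 0 0 0 1
1 1 1 0 1

After press 4 at (3,3):
1 0 0 1 1
1 1 0 0 0
1 0 0 1 1
1 1 0 1 0

After press 5 at (0,4):
1 0 0 0 0
1 1 0 0 1
1 0 0 1 1
1 1 0 1 0

After press 6 at (2,4):
1 0 0 0 0
1 1 0 0 0
1 0 0 0 0
1 1 0 1 1

Lights still on: 8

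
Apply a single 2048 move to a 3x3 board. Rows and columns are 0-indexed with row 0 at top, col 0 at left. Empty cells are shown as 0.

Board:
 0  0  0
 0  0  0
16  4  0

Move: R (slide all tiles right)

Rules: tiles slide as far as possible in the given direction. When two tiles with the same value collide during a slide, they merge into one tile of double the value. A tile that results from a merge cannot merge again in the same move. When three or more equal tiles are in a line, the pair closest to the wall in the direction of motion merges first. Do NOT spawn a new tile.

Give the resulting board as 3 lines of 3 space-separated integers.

Slide right:
row 0: [0, 0, 0] -> [0, 0, 0]
row 1: [0, 0, 0] -> [0, 0, 0]
row 2: [16, 4, 0] -> [0, 16, 4]

Answer:  0  0  0
 0  0  0
 0 16  4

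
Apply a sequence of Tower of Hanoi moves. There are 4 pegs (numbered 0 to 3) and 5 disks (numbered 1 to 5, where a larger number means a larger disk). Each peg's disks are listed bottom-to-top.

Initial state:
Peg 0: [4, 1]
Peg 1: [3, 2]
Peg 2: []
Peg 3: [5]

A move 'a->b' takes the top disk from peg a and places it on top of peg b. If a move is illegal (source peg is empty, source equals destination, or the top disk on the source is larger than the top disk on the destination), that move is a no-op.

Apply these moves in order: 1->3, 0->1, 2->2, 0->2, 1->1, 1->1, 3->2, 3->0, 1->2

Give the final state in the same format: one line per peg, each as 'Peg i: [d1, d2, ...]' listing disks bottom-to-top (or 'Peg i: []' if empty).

After move 1 (1->3):
Peg 0: [4, 1]
Peg 1: [3]
Peg 2: []
Peg 3: [5, 2]

After move 2 (0->1):
Peg 0: [4]
Peg 1: [3, 1]
Peg 2: []
Peg 3: [5, 2]

After move 3 (2->2):
Peg 0: [4]
Peg 1: [3, 1]
Peg 2: []
Peg 3: [5, 2]

After move 4 (0->2):
Peg 0: []
Peg 1: [3, 1]
Peg 2: [4]
Peg 3: [5, 2]

After move 5 (1->1):
Peg 0: []
Peg 1: [3, 1]
Peg 2: [4]
Peg 3: [5, 2]

After move 6 (1->1):
Peg 0: []
Peg 1: [3, 1]
Peg 2: [4]
Peg 3: [5, 2]

After move 7 (3->2):
Peg 0: []
Peg 1: [3, 1]
Peg 2: [4, 2]
Peg 3: [5]

After move 8 (3->0):
Peg 0: [5]
Peg 1: [3, 1]
Peg 2: [4, 2]
Peg 3: []

After move 9 (1->2):
Peg 0: [5]
Peg 1: [3]
Peg 2: [4, 2, 1]
Peg 3: []

Answer: Peg 0: [5]
Peg 1: [3]
Peg 2: [4, 2, 1]
Peg 3: []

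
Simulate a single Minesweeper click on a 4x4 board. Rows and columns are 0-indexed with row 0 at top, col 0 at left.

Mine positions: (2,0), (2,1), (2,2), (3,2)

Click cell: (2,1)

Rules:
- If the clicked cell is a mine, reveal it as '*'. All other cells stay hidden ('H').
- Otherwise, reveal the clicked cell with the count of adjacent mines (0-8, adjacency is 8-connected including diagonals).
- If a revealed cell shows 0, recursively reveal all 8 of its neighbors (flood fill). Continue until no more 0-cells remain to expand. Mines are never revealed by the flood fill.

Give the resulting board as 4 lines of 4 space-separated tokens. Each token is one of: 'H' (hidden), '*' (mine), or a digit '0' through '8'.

H H H H
H H H H
H * H H
H H H H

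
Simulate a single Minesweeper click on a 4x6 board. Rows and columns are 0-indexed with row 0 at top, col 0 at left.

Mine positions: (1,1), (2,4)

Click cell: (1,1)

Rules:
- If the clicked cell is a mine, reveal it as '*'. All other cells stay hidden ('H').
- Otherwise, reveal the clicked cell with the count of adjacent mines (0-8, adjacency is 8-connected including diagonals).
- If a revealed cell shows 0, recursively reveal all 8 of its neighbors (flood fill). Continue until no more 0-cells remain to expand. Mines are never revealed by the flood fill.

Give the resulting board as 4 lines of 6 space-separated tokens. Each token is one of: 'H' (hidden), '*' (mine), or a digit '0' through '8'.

H H H H H H
H * H H H H
H H H H H H
H H H H H H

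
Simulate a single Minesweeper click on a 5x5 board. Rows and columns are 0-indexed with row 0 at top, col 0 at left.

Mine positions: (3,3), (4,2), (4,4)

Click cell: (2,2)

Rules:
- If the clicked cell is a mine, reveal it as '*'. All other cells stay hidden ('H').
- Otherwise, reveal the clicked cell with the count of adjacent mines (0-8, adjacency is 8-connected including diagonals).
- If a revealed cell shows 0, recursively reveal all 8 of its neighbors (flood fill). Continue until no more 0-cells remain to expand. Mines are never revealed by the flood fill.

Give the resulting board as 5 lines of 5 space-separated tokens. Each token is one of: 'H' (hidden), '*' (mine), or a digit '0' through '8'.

H H H H H
H H H H H
H H 1 H H
H H H H H
H H H H H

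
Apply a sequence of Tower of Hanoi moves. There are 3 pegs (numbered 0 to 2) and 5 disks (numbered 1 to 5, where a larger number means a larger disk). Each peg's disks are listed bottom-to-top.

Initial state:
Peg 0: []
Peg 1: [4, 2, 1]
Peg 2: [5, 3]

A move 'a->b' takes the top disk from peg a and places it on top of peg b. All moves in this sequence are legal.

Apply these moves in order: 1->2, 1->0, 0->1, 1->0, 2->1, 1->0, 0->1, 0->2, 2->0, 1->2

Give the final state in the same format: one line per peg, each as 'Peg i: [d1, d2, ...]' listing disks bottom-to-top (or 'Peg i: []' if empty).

After move 1 (1->2):
Peg 0: []
Peg 1: [4, 2]
Peg 2: [5, 3, 1]

After move 2 (1->0):
Peg 0: [2]
Peg 1: [4]
Peg 2: [5, 3, 1]

After move 3 (0->1):
Peg 0: []
Peg 1: [4, 2]
Peg 2: [5, 3, 1]

After move 4 (1->0):
Peg 0: [2]
Peg 1: [4]
Peg 2: [5, 3, 1]

After move 5 (2->1):
Peg 0: [2]
Peg 1: [4, 1]
Peg 2: [5, 3]

After move 6 (1->0):
Peg 0: [2, 1]
Peg 1: [4]
Peg 2: [5, 3]

After move 7 (0->1):
Peg 0: [2]
Peg 1: [4, 1]
Peg 2: [5, 3]

After move 8 (0->2):
Peg 0: []
Peg 1: [4, 1]
Peg 2: [5, 3, 2]

After move 9 (2->0):
Peg 0: [2]
Peg 1: [4, 1]
Peg 2: [5, 3]

After move 10 (1->2):
Peg 0: [2]
Peg 1: [4]
Peg 2: [5, 3, 1]

Answer: Peg 0: [2]
Peg 1: [4]
Peg 2: [5, 3, 1]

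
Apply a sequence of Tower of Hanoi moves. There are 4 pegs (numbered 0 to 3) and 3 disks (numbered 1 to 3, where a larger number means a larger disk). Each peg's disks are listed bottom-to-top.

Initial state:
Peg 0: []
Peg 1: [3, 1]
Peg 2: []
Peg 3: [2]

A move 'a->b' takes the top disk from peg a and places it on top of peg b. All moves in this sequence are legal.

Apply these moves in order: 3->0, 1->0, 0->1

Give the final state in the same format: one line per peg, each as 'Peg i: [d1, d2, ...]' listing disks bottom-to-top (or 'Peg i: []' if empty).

After move 1 (3->0):
Peg 0: [2]
Peg 1: [3, 1]
Peg 2: []
Peg 3: []

After move 2 (1->0):
Peg 0: [2, 1]
Peg 1: [3]
Peg 2: []
Peg 3: []

After move 3 (0->1):
Peg 0: [2]
Peg 1: [3, 1]
Peg 2: []
Peg 3: []

Answer: Peg 0: [2]
Peg 1: [3, 1]
Peg 2: []
Peg 3: []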